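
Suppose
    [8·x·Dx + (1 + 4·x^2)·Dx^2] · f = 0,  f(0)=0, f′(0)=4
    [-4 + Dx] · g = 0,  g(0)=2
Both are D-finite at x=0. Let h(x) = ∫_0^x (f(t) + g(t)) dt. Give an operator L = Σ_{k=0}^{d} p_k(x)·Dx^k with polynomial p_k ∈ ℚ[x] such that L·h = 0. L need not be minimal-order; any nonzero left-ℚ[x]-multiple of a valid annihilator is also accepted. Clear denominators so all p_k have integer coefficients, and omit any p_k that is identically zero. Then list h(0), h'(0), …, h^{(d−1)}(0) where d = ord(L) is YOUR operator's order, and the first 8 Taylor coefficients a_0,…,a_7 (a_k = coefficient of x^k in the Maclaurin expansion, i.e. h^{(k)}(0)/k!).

L = (8 - 32·x - 96·x^2 - 128·x^3)·Dx^2 + (-6 - 8·x^2 - 64·x^4)·Dx^3 + (1 + 2·x + 8·x^2 + 8·x^3 + 16·x^4)·Dx^4  (order 4).
h: a_k = 0, 2, 6, 16/3, 4, 64/15, 224/45, 512/315, …
ICs: h(0) = 0, h′(0) = 2, h′′(0) = 12, h′′′(0) = 32.

f: a_k = 0, 4, 0, -16/3, 0, 64/5, 0, -256/7, …
g: a_k = 2, 8, 16, 64/3, 64/3, 256/15, 512/45, 2048/315, …
h₀=f+g: left-lcm gives L₀, ord ≤ 3.
∫: right-multiply L₀ by Dx.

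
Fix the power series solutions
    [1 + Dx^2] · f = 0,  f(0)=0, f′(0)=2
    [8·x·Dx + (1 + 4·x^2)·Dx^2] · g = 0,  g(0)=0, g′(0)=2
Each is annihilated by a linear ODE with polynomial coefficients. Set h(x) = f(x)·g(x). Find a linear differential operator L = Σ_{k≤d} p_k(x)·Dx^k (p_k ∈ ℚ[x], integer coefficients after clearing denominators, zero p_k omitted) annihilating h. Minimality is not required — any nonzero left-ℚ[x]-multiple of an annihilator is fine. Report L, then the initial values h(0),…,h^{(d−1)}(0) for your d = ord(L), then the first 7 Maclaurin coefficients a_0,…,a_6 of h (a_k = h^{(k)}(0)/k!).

f: a_k = 0, 2, 0, -1/3, 0, 1/60, 0, …
g: a_k = 0, 2, 0, -8/3, 0, 32/5, 0, …
h₀=f·g: eliminate ⇒ L₀, order ≤ 2·2.
L = (85 + 944·x^2 + 416·x^4 + 256·x^6 + 256·x^8) + (144·x + 704·x^3 + 768·x^5 + 1024·x^7)·Dx + (90 + 992·x^2 + 576·x^4 + 512·x^6 + 512·x^8)·Dx^2 + (144·x + 704·x^3 + 768·x^5 + 1024·x^7)·Dx^3 + (5 + 48·x^2 + 160·x^4 + 256·x^6 + 256·x^8)·Dx^4  (order 4).
h: a_k = 0, 0, 4, 0, -6, 0, 247/18, …
ICs: h(0) = 0, h′(0) = 0, h′′(0) = 8, h′′′(0) = 0.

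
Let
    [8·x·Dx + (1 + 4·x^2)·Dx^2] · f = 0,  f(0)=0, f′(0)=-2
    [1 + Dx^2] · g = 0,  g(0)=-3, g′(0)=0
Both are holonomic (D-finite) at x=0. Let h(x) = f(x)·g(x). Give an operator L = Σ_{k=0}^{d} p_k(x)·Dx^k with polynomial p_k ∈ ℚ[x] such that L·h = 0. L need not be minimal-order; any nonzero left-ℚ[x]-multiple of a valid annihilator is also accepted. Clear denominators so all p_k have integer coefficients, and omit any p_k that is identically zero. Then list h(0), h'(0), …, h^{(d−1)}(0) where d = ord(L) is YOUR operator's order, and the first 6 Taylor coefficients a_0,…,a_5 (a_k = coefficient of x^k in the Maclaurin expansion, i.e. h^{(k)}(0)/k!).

f: a_k = 0, -2, 0, 8/3, 0, -32/5, …
g: a_k = -3, 0, 3/2, 0, -1/8, 0, …
f·g: L₀ = L_f ⊗_s L_g, ord ≤ 2·2.
L = (85 + 944·x^2 + 416·x^4 + 256·x^6 + 256·x^8) + (144·x + 704·x^3 + 768·x^5 + 1024·x^7)·Dx + (90 + 992·x^2 + 576·x^4 + 512·x^6 + 512·x^8)·Dx^2 + (144·x + 704·x^3 + 768·x^5 + 1024·x^7)·Dx^3 + (5 + 48·x^2 + 160·x^4 + 256·x^6 + 256·x^8)·Dx^4  (order 4).
h: a_k = 0, 6, 0, -11, 0, 469/20, …
ICs: h(0) = 0, h′(0) = 6, h′′(0) = 0, h′′′(0) = -66.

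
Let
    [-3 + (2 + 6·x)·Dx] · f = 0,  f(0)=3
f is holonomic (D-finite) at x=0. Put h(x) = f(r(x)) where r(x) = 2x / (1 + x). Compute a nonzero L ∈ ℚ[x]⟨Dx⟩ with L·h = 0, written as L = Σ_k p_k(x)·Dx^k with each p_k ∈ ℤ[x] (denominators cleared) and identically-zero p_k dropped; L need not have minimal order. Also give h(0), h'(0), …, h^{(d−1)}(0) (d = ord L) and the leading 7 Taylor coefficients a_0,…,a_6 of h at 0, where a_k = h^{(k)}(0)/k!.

L = -3 + (1 + 8·x + 7·x^2)·Dx  (order 1).
h: a_k = 3, 9, -45/2, 153/2, -2583/8, 12411/8, -128961/16, …
ICs: h(0) = 3.

f: a_k = 3, 9/2, -27/8, 81/16, -1215/128, 5103/256, -45927/1024, …
Change of var in L_f (x↦r) gives L₀.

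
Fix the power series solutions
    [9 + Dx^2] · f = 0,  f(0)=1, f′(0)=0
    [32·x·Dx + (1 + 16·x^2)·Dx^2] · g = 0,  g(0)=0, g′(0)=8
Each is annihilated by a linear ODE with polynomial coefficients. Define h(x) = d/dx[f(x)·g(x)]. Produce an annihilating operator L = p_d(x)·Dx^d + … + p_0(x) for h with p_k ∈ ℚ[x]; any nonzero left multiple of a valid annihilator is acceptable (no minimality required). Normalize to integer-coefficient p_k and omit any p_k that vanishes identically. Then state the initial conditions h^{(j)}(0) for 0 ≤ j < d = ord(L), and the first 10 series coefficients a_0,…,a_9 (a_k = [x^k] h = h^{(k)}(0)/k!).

f: a_k = 1, 0, -9/2, 0, 27/8, 0, -81/80, 0, 729/4480, 0, …
g: a_k = 0, 8, 0, -128/3, 0, 2048/5, 0, -32768/7, 0, 524288/9, …
f·g: L₀ = L_f ⊗_s L_g, ord ≤ 2·2.
Differentiate: ansatz ord ≤ ord L₀ ⇒ L.
L = (2922993 + 113986656·x^2 + 3239661312·x^4 + 5952061440·x^6 + 4156489728·x^8 - 7644119040·x^10 + 110075314176·x^12) + (1760832·x + 128480256·x^3 + 1888911360·x^5 + 5308416000·x^7 + 15288238080·x^9 + 48922361856·x^11)·Dx + (341202 + 13887168·x^2 + 389230080·x^4 + 940474368·x^6 + 1603141632·x^8 + 3737124864·x^10 + 24461180928·x^12)·Dx^2 + (195648·x + 14275584·x^3 + 209879040·x^5 + 589824000·x^7 + 1698693120·x^9 + 5435817984·x^11)·Dx^3 + (1825 + 135776·x^2 + 3251968·x^4 + 31014912·x^6 + 126812160·x^8 + 509607936·x^10 + 1358954496·x^12)·Dx^4  (order 4).
h: a_k = 8, 0, -236, 0, 3143, 0, -467351/10, 0, 81392237/112, 0, …
ICs: h(0) = 8, h′(0) = 0, h′′(0) = -472, h′′′(0) = 0.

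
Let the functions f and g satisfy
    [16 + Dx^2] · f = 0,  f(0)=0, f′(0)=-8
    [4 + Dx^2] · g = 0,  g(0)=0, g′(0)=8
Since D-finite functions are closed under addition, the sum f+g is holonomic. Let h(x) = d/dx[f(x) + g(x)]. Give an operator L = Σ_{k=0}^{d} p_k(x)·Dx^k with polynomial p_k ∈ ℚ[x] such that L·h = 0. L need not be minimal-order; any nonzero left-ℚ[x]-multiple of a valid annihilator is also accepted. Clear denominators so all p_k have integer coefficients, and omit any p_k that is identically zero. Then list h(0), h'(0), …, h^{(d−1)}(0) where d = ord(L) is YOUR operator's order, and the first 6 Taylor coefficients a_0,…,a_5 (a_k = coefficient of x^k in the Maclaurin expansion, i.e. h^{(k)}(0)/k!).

L = 64 + 20·Dx^2 + Dx^4  (order 4).
h: a_k = 0, 0, 48, 0, -80, 0, …
ICs: h(0) = 0, h′(0) = 0, h′′(0) = 96, h′′′(0) = 0.

f: a_k = 0, -8, 0, 64/3, 0, -256/15, …
g: a_k = 0, 8, 0, -16/3, 0, 16/15, …
h₀=f+g: left-lcm gives L₀, ord ≤ 4.
h=h₀': d/dx-closure on L₀ ⇒ L.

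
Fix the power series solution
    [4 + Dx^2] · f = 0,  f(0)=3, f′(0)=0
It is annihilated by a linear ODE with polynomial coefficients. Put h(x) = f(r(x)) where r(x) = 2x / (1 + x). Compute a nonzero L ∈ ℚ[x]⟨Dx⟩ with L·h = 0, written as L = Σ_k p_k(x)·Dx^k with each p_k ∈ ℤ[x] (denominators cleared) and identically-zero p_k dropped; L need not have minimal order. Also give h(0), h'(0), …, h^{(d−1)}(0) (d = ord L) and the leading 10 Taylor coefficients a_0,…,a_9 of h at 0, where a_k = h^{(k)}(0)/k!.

f: a_k = 3, 0, -6, 0, 2, 0, -4/15, 0, 2/105, 0, …
Change of var in L_f (x↦r) gives L₀.
L = 16 + (2 + 6·x + 6·x^2 + 2·x^3)·Dx + (1 + 4·x + 6·x^2 + 4·x^3 + x^4)·Dx^2  (order 2).
h: a_k = 3, 0, -24, 48, -40, -32, 2744/15, -1968/5, 12568/21, -71744/105, …
ICs: h(0) = 3, h′(0) = 0.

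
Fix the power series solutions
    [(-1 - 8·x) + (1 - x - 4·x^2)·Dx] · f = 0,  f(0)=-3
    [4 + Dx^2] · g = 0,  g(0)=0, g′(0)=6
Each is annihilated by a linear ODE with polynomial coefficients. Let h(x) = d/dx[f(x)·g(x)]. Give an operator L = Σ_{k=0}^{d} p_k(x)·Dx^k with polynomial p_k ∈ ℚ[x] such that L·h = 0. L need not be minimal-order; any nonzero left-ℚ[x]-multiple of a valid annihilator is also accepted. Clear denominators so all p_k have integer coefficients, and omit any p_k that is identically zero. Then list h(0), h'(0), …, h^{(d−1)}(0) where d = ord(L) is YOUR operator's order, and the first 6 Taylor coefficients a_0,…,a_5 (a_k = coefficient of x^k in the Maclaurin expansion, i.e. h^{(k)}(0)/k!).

f: a_k = -3, -3, -15, -27, -87, -195, …
g: a_k = 0, 6, 0, -4, 0, 4/5, …
Product ⇒ symmetric product L₀, ord ≤ 2.
Differentiate: ansatz ord ≤ ord L₀ ⇒ L.
L = (18 - 8·x - 28·x^2 + 32·x^3 + 64·x^4) + (4 + 34·x + 24·x^2 + 64·x^3)·Dx + (-1 + x^2 + 8·x^3 + 16·x^4)·Dx^2  (order 2).
h: a_k = -18, -36, -234, -600, -2322, -31932/5, …
ICs: h(0) = -18, h′(0) = -36.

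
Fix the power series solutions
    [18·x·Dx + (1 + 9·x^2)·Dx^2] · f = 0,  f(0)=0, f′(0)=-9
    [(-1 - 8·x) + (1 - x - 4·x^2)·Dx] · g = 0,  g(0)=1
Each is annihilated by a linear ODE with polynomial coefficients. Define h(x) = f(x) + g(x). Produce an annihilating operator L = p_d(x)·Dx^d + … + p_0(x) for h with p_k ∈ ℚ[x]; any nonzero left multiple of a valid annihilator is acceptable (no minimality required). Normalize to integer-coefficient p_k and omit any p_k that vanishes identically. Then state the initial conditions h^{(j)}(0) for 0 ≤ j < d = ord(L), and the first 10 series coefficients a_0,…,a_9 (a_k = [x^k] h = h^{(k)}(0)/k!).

L = (90 - 360·x - 6462·x^2 - 14688·x^3 - 63936·x^4 - 31104·x^6)·Dx + (-36 - 294·x - 324·x^2 - 3198·x^3 - 13680·x^4 - 46080·x^5 - 3888·x^6 - 31104·x^7)·Dx^2 + (5 + 16·x + 160·x^2 - 96·x^3 + 555·x^4 - 2304·x^5 - 4896·x^6 - 1296·x^7 - 5184·x^8)·Dx^3  (order 3).
h: a_k = 1, -8, 5, 36, 29, -404/5, 181, 9648/7, 1165, -3632, …
ICs: h(0) = 1, h′(0) = -8, h′′(0) = 10.

f: a_k = 0, -9, 0, 27, 0, -729/5, 0, 6561/7, 0, -6561, …
g: a_k = 1, 1, 5, 9, 29, 65, 181, 441, 1165, 2929, …
f+g: L₀ = lclm(L_f,L_g), ord ≤ 2+1.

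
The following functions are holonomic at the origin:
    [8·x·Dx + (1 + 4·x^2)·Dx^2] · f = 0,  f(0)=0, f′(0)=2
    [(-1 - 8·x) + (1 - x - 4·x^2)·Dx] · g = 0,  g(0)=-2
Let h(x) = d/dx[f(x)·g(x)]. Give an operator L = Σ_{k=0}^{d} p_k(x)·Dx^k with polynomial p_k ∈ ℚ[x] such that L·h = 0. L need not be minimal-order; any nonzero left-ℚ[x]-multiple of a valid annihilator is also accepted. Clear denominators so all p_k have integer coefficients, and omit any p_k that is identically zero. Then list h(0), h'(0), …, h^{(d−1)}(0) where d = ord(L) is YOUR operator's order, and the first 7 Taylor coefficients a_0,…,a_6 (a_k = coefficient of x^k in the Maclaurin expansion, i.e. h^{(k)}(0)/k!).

L = (14 + 408·x^2 + 384·x^3 + 2304·x^4) + (4 + 34·x + 48·x^2 + 280·x^3 + 384·x^4 + 1536·x^5)·Dx + (-1 - 11·x^2 + 16·x^3 + 20·x^4 + 64·x^5 + 192·x^6)·Dx^2  (order 2).
h: a_k = -4, -8, -44, -368/3, -1532/3, -6744/5, -12532/3, …
ICs: h(0) = -4, h′(0) = -8.

f: a_k = 0, 2, 0, -8/3, 0, 32/5, 0, …
g: a_k = -2, -2, -10, -18, -58, -130, -362, …
Product ⇒ symmetric product L₀, ord ≤ 2.
h₀' ⇒ L via d/dx closure of L₀.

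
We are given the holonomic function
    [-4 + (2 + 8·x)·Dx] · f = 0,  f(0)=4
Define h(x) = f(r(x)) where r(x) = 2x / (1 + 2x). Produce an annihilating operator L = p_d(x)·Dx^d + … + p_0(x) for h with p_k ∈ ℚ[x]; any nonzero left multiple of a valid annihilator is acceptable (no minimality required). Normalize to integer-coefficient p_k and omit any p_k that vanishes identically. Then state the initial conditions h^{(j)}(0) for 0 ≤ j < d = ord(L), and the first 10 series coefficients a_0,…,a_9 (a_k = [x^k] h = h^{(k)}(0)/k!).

L = -4 + (1 + 12·x + 20·x^2)·Dx  (order 1).
h: a_k = 4, 16, -64, 320, -1920, 13056, -96256, 748544, -6041600, 50114560, …
ICs: h(0) = 4.

f: a_k = 4, 8, -8, 16, -40, 112, -336, 1056, -3432, 11440, …
h₀=f(r): pull back L_f along r ⇒ L₀.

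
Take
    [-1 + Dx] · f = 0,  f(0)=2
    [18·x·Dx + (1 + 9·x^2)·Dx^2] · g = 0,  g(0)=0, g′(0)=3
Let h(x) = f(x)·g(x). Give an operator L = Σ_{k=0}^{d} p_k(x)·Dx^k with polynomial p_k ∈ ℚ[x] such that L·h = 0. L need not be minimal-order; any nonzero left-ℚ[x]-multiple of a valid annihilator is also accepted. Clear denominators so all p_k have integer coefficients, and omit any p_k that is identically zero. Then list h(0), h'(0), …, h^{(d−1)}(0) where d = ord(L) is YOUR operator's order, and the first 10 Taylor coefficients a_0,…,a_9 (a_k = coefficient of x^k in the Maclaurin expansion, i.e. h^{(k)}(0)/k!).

f: a_k = 2, 2, 1, 1/3, 1/12, 1/60, 1/360, 1/2520, 1/20160, 1/181440, …
g: a_k = 0, 3, 0, -9, 0, 243/5, 0, -2187/7, 0, 2187, …
h₀=f·g: eliminate ⇒ L₀, order ≤ 1·2.
L = (1 - 18·x + 9·x^2) + (-2 + 18·x - 18·x^2)·Dx + (1 + 9·x^2)·Dx^2  (order 2).
h: a_k = 0, 6, 6, -15, -17, 1769/20, 377/4, -484679/840, -511397/840, 27320809/6720, …
ICs: h(0) = 0, h′(0) = 6.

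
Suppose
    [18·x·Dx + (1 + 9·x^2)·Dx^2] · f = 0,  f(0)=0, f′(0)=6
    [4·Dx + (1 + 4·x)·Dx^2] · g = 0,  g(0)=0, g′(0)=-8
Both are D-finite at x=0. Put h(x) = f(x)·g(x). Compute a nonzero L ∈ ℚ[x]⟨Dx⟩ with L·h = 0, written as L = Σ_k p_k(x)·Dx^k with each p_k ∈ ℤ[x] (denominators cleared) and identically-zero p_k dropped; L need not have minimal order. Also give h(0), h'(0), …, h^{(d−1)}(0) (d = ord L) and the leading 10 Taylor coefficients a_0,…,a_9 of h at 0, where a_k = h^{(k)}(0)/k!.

f: a_k = 0, 6, 0, -18, 0, 486/5, 0, -4374/7, 0, 4374, …
g: a_k = 0, -8, 16, -128/3, 128, -2048/5, 4096/3, -32768/7, 16384, -524288/9, …
f·g: L₀ = L_f ⊗_s L_g, ord ≤ 2·2.
L = (2448 + 17280·x + 76464·x^2 + 518400·x^3 + 1399680·x^4 + 2426112·x^5 + 1679616·x^7)·Dx + (452 + 10800·x + 98028·x^2 + 491184·x^3 + 1840320·x^4 + 4339008·x^5 + 6531840·x^6 + 1259712·x^7 + 5878656·x^8)·Dx^2 + (136 + 1912·x + 18576·x^2 + 103608·x^3 + 389448·x^4 + 1100304·x^5 + 2239488·x^6 + 3277584·x^7 + 1259712·x^8 + 3359232·x^9)·Dx^3 + (13 + 176·x + 1234·x^2 + 6048·x^3 + 22833·x^4 + 68688·x^5 + 154224·x^6 + 279936·x^7 + 399492·x^8 + 209952·x^9 + 419904·x^10)·Dx^4  (order 4).
h: a_k = 0, 0, -48, 96, -112, 480, -12336/5, 37216/5, -99312/5, 2666016/35, …
ICs: h(0) = 0, h′(0) = 0, h′′(0) = -96, h′′′(0) = 576.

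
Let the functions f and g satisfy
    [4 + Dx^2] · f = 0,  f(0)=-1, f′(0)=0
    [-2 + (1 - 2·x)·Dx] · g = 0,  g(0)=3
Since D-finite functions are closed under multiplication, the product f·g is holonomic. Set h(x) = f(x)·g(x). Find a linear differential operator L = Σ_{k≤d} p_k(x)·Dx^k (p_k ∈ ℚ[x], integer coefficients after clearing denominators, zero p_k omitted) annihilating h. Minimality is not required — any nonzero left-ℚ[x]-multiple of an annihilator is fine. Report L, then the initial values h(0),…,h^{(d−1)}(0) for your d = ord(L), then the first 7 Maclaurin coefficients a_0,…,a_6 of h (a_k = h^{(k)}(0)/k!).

L = (-4 + 8·x) + 4·Dx + (-1 + 2·x)·Dx^2  (order 2).
h: a_k = -3, -6, -6, -12, -26, -52, -1556/15, …
ICs: h(0) = -3, h′(0) = -6.

f: a_k = -1, 0, 2, 0, -2/3, 0, 4/45, …
g: a_k = 3, 6, 12, 24, 48, 96, 192, …
L₀ := L_f ⊗_s L_g (sym. prod.), ord ≤ 2.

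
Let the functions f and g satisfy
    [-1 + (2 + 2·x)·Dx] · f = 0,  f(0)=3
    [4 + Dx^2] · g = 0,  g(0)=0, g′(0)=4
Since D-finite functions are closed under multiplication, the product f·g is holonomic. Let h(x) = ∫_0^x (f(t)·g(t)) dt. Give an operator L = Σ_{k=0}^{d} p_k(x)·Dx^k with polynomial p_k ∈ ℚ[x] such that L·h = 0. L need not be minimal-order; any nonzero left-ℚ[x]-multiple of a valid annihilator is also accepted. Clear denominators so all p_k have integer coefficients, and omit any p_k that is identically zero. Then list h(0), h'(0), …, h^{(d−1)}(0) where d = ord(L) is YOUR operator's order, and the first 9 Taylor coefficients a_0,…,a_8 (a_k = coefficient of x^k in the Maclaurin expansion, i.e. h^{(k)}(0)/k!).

f: a_k = 3, 3/2, -3/8, 3/16, -15/128, 21/256, -63/1024, 99/2048, -1287/32768, …
g: a_k = 0, 4, 0, -8/3, 0, 8/15, 0, -16/315, 0, …
Product ⇒ symmetric product L₀, ord ≤ 2.
h=∫h₀ ⇒ L = L₀·Dx.
L = (19 + 32·x + 16·x^2)·Dx + (-4 - 4·x)·Dx^2 + (4 + 8·x + 4·x^2)·Dx^3  (order 3).
h: a_k = 0, 0, 6, 2, -19/8, -13/20, 341/960, 201/2240, -7687/215040, …
ICs: h(0) = 0, h′(0) = 0, h′′(0) = 12.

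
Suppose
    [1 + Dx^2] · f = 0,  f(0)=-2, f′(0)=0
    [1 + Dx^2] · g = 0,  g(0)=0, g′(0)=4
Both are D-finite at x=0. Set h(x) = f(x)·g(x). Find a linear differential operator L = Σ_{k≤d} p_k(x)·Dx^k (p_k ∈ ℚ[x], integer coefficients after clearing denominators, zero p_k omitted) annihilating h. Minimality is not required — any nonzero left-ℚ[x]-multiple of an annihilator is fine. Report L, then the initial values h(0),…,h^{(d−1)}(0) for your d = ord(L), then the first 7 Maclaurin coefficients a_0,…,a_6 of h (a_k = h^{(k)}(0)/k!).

f: a_k = -2, 0, 1, 0, -1/12, 0, 1/360, …
g: a_k = 0, 4, 0, -2/3, 0, 1/30, 0, …
h₀=f·g: eliminate ⇒ L₀, order ≤ 2·2.
L = 4·Dx + Dx^3  (order 3).
h: a_k = 0, -8, 0, 16/3, 0, -16/15, 0, …
ICs: h(0) = 0, h′(0) = -8, h′′(0) = 0.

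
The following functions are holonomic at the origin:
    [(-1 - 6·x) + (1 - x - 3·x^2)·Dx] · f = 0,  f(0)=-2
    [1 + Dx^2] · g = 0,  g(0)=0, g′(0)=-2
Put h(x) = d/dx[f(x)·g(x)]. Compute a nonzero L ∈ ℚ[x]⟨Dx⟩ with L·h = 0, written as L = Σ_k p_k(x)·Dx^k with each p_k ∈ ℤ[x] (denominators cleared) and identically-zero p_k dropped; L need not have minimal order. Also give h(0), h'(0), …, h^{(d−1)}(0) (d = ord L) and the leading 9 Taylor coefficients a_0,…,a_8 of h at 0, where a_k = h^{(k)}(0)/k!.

L = (83 - 2·x - 5·x^2 + 6·x^3 + 9·x^4) + (16 + 98·x + 18·x^2 + 36·x^3)·Dx + (-5 + 4·x + 13·x^2 + 6·x^3 + 9·x^4)·Dx^2  (order 2).
h: a_k = 4, 8, 46, 328/3, 2201/6, 4661/5, 473087/180, 2120746/315, 25504807/1440, …
ICs: h(0) = 4, h′(0) = 8.

f: a_k = -2, -2, -8, -14, -38, -80, -194, -434, -1016, …
g: a_k = 0, -2, 0, 1/3, 0, -1/60, 0, 1/2520, 0, …
Product ⇒ symmetric product L₀, ord ≤ 2.
Differentiate: ansatz ord ≤ ord L₀ ⇒ L.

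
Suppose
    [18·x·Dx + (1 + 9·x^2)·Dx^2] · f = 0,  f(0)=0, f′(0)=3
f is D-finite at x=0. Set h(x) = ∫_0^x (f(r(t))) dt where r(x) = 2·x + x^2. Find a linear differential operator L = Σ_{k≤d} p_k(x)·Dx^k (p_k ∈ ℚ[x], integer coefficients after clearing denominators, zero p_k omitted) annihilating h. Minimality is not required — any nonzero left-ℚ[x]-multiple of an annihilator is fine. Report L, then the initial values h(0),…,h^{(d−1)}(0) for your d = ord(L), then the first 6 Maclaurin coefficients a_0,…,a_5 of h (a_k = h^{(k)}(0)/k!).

L = (-1 + 72·x + 144·x^2 + 108·x^3 + 27·x^4)·Dx^2 + (1 + x + 36·x^2 + 72·x^3 + 45·x^4 + 9·x^5)·Dx^3  (order 3).
h: a_k = 0, 0, 3, 1, -18, -108/5, …
ICs: h(0) = 0, h′(0) = 0, h′′(0) = 6.

f: a_k = 0, 3, 0, -9, 0, 243/5, …
f∘r: x↦r, Dx↦Dx/r' in L_f ⇒ L₀.
Integrate: L := L₀·Dx.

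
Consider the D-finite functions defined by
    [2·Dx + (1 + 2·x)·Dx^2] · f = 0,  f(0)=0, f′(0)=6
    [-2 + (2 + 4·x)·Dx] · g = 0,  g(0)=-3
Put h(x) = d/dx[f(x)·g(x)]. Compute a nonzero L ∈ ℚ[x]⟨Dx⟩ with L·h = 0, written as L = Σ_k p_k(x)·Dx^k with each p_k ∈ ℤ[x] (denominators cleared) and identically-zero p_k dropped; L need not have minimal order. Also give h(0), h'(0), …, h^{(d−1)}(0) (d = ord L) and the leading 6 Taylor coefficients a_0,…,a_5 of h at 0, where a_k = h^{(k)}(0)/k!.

L = 1 + (4 + 8·x)·Dx + (1 + 4·x + 4·x^2)·Dx^2  (order 2).
h: a_k = -18, 0, 9, -24, 213/4, -558/5, …
ICs: h(0) = -18, h′(0) = 0.

f: a_k = 0, 6, -6, 8, -12, 96/5, …
g: a_k = -3, -3, 3/2, -3/2, 15/8, -21/8, …
L₀ := L_f ⊗_s L_g (sym. prod.), ord ≤ 2.
h₀' ⇒ L via d/dx closure of L₀.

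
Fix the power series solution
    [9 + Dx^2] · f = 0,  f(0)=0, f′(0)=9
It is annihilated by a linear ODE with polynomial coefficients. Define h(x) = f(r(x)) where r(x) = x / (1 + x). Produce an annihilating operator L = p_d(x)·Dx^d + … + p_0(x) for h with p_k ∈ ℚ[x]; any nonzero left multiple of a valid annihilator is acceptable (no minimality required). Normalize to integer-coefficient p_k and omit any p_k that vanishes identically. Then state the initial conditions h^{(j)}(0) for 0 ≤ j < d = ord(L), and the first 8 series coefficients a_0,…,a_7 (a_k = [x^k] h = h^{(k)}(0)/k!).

L = 9 + (2 + 6·x + 6·x^2 + 2·x^3)·Dx + (1 + 4·x + 6·x^2 + 4·x^3 + x^4)·Dx^2  (order 2).
h: a_k = 0, 9, -9, -9/2, 63/2, -2637/40, 765/8, -58059/560, …
ICs: h(0) = 0, h′(0) = 9.

f: a_k = 0, 9, 0, -27/2, 0, 243/40, 0, -729/560, …
f∘r: x↦r, Dx↦Dx/r' in L_f ⇒ L₀.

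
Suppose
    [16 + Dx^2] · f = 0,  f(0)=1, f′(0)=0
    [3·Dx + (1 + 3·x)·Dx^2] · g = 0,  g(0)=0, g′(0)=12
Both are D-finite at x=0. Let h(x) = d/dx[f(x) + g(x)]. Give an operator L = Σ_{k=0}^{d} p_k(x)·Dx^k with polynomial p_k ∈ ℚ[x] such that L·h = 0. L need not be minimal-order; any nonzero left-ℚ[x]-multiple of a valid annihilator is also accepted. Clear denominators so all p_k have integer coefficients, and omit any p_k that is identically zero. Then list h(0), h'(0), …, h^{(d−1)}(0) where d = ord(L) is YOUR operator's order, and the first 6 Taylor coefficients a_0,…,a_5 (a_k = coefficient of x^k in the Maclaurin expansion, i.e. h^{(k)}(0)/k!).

L = (1680 + 2304·x + 3456·x^2) + (272 + 1584·x + 3456·x^2 + 3456·x^3)·Dx + (105 + 144·x + 216·x^2)·Dx^2 + (17 + 99·x + 216·x^2 + 216·x^3)·Dx^3  (order 3).
h: a_k = 12, -52, 108, -844/3, 972, -44252/15, …
ICs: h(0) = 12, h′(0) = -52, h′′(0) = 216.

f: a_k = 1, 0, -8, 0, 32/3, 0, …
g: a_k = 0, 12, -18, 36, -81, 972/5, …
Sum ⇒ L₀ = lclm(L_f,L_g) in ℚ(x)⟨Dx⟩.
h=h₀': d/dx-closure on L₀ ⇒ L.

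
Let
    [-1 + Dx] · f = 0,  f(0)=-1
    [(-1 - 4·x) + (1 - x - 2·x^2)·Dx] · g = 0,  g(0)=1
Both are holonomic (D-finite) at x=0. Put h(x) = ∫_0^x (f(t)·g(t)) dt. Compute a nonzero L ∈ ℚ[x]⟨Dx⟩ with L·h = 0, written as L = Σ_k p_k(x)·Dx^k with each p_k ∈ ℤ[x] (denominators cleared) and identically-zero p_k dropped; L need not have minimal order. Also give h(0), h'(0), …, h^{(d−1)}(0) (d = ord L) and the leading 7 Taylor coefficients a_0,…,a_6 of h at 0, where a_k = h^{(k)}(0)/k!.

f: a_k = -1, -1, -1/2, -1/6, -1/24, -1/120, -1/720, …
g: a_k = 1, 1, 3, 5, 11, 21, 43, …
L₀ := L_f ⊗_s L_g (sym. prod.), ord ≤ 1.
∫: right-multiply L₀ by Dx.
L = (2 + 3·x - 2·x^2)·Dx + (-1 + x + 2·x^2)·Dx^2  (order 2).
h: a_k = 0, -1, -1, -3/2, -13/6, -85/24, -701/120, …
ICs: h(0) = 0, h′(0) = -1.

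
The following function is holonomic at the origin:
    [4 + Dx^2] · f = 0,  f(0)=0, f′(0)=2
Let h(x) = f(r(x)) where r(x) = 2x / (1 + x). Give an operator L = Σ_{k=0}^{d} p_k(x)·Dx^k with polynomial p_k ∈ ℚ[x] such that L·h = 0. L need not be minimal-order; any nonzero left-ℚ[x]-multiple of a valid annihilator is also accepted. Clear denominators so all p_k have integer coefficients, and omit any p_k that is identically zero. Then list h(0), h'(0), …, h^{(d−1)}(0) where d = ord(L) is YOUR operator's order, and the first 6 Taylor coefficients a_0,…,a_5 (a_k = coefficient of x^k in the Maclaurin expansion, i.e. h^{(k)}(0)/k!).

f: a_k = 0, 2, 0, -4/3, 0, 4/15, …
Change of var in L_f (x↦r) gives L₀.
L = 16 + (2 + 6·x + 6·x^2 + 2·x^3)·Dx + (1 + 4·x + 6·x^2 + 4·x^3 + x^4)·Dx^2  (order 2).
h: a_k = 0, 4, -4, -20/3, 28, -772/15, …
ICs: h(0) = 0, h′(0) = 4.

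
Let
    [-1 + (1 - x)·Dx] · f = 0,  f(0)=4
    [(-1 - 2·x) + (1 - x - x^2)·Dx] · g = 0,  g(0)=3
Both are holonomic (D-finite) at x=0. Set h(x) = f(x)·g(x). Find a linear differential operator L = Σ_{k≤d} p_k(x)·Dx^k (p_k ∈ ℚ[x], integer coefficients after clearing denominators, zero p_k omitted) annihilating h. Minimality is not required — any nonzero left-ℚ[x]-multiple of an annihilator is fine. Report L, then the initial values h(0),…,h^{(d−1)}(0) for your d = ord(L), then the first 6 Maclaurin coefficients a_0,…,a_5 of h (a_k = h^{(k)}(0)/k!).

L = (-2 + 3·x^2) + (1 - 2·x + x^3)·Dx  (order 1).
h: a_k = 12, 24, 48, 84, 144, 240, …
ICs: h(0) = 12.

f: a_k = 4, 4, 4, 4, 4, 4, …
g: a_k = 3, 3, 6, 9, 15, 24, …
Sym-product of L_f,L_g gives L₀ (≤ ord 1).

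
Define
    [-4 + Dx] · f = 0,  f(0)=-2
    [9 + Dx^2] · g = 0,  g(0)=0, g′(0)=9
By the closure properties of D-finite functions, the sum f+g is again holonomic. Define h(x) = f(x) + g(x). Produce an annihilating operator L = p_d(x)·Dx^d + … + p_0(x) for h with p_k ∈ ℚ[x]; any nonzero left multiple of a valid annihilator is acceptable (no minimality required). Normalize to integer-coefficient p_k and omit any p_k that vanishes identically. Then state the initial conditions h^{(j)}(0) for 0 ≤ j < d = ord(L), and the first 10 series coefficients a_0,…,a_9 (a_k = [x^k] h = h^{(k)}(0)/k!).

L = -36 + 9·Dx - 4·Dx^2 + Dx^3  (order 3).
h: a_k = -2, 1, -16, -209/6, -64/3, -1319/120, -512/45, -39329/5040, -1024/315, -465239/362880, …
ICs: h(0) = -2, h′(0) = 1, h′′(0) = -32.

f: a_k = -2, -8, -16, -64/3, -64/3, -256/15, -512/45, -2048/315, -1024/315, -4096/2835, …
g: a_k = 0, 9, 0, -27/2, 0, 243/40, 0, -729/560, 0, 729/4480, …
h₀=f+g: left-lcm gives L₀, ord ≤ 3.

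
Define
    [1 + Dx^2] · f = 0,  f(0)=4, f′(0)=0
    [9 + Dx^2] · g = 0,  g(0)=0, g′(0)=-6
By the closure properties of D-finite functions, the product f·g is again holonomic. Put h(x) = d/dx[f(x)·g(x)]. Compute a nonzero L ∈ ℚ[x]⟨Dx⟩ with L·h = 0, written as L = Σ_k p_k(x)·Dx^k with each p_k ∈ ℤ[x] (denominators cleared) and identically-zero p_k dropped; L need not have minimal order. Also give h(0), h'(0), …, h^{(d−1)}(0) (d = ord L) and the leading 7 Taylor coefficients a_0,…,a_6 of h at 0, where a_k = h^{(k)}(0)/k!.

f: a_k = 4, 0, -2, 0, 1/6, 0, -1/180, …
g: a_k = 0, -6, 0, 9, 0, -81/20, 0, …
Product ⇒ symmetric product L₀, ord ≤ 4.
h=h₀': d/dx-closure on L₀ ⇒ L.
L = 64 + 20·Dx^2 + Dx^4  (order 4).
h: a_k = -24, 0, 144, 0, -176, 0, 1376/15, …
ICs: h(0) = -24, h′(0) = 0, h′′(0) = 288, h′′′(0) = 0.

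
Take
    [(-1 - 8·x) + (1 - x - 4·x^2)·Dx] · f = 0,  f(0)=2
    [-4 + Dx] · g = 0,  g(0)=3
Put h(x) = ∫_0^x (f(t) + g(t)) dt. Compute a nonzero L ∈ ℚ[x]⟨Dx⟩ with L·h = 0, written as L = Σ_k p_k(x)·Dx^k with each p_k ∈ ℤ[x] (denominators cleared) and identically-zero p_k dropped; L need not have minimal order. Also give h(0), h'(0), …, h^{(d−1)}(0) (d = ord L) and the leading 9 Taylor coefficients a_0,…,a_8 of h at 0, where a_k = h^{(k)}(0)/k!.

f: a_k = 2, 2, 10, 18, 58, 130, 362, 882, 2330, …
g: a_k = 3, 12, 24, 32, 32, 128/5, 256/15, 1024/105, 512/105, …
Weyl lclm of L_f,L_g ⇒ L₀ (ord ≤ 2).
h=∫h₀ ⇒ L = L₀·Dx.
L = (-24 + 16·x - 576·x^2 - 512·x^3)·Dx + (-6 + 56·x + 208·x^2 - 128·x^3 - 256·x^4)·Dx^2 + (3 - 15·x - 16·x^2 + 64·x^3 + 64·x^4)·Dx^3  (order 3).
h: a_k = 0, 5, 7, 34/3, 25/2, 18, 389/15, 5686/105, 46817/420, …
ICs: h(0) = 0, h′(0) = 5, h′′(0) = 14.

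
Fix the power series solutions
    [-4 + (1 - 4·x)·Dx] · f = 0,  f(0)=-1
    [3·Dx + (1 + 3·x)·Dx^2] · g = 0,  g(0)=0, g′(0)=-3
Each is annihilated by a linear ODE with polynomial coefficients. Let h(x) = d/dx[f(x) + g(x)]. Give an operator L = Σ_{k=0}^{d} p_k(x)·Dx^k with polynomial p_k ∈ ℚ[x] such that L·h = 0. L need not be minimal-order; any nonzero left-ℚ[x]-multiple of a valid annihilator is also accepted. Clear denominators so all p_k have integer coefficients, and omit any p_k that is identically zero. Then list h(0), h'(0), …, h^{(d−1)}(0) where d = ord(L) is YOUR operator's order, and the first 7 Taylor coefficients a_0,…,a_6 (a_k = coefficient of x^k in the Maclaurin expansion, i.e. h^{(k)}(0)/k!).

f: a_k = -1, -4, -16, -64, -256, -1024, -4096, …
g: a_k = 0, -3, 9/2, -9, 81/4, -243/5, 243/2, …
f+g: L₀ = lclm(L_f,L_g), ord ≤ 1+2.
Differentiate: ansatz ord ≤ ord L₀ ⇒ L.
L = (432 + 288·x) + (78 + 720·x + 576·x^2)·Dx + (-11 - x + 144·x^2 + 144·x^3)·Dx^2  (order 2).
h: a_k = -7, -23, -219, -943, -5363, -23847, -116875, …
ICs: h(0) = -7, h′(0) = -23.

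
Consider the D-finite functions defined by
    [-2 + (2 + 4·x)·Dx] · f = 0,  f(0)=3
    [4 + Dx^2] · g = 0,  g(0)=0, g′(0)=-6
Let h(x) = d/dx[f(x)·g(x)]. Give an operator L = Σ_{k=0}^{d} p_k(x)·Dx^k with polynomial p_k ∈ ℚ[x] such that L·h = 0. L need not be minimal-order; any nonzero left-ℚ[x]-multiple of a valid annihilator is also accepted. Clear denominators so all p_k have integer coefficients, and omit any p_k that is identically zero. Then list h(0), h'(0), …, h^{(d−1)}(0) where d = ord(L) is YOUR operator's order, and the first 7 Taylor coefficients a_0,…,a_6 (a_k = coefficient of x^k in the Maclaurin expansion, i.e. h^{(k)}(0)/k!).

L = (53 + 288·x + 544·x^2 + 512·x^3 + 256·x^4) + (-2 - 36·x - 96·x^2 - 64·x^3)·Dx + (7 + 44·x + 108·x^2 + 128·x^3 + 64·x^4)·Dx^2  (order 2).
h: a_k = -18, -36, 63, 12, 57/4, -729/10, 983/8, …
ICs: h(0) = -18, h′(0) = -36.

f: a_k = 3, 3, -3/2, 3/2, -15/8, 21/8, -63/16, …
g: a_k = 0, -6, 0, 4, 0, -4/5, 0, …
L₀ := L_f ⊗_s L_g (sym. prod.), ord ≤ 2.
h₀' ⇒ L via d/dx closure of L₀.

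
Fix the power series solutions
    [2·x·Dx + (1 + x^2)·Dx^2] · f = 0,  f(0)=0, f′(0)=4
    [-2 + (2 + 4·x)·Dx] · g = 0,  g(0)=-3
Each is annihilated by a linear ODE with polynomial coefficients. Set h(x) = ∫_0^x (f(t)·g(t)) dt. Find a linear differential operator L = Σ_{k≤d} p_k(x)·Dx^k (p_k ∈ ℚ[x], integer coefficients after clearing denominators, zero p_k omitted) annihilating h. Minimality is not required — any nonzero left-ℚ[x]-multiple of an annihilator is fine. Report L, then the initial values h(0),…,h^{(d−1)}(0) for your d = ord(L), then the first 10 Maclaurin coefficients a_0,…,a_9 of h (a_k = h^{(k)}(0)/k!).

L = (3 - 2·x - x^2)·Dx + (-2 - 2·x + 6·x^2 + 4·x^3)·Dx^2 + (1 + 4·x + 5·x^2 + 4·x^3 + 4·x^4)·Dx^3  (order 3).
h: a_k = 0, 0, -6, -4, 5/2, -2/5, 31/60, -109/70, 2263/1120, -2903/1260, …
ICs: h(0) = 0, h′(0) = 0, h′′(0) = -12.

f: a_k = 0, 4, 0, -4/3, 0, 4/5, 0, -4/7, 0, 4/9, …
g: a_k = -3, -3, 3/2, -3/2, 15/8, -21/8, 63/16, -99/16, 1287/128, -2145/128, …
Product ⇒ symmetric product L₀, ord ≤ 2.
∫: right-multiply L₀ by Dx.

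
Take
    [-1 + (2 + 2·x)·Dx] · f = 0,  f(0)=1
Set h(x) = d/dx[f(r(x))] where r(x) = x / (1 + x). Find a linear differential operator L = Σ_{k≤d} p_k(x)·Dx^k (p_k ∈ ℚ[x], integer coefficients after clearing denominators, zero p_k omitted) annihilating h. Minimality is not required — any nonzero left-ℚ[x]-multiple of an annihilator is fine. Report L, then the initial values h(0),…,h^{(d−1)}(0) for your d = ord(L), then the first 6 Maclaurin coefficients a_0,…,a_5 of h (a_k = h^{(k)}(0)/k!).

f: a_k = 1, 1/2, -1/8, 1/16, -5/128, 7/256, …
f∘r: x↦r, Dx↦Dx/r' in L_f ⇒ L₀.
h=h₀': d/dx-closure on L₀ ⇒ L.
L = (-5 - 8·x) + (-2 - 6·x - 4·x^2)·Dx  (order 1).
h: a_k = 1/2, -5/4, 39/16, -141/32, 1995/256, -7059/512, …
ICs: h(0) = 1/2.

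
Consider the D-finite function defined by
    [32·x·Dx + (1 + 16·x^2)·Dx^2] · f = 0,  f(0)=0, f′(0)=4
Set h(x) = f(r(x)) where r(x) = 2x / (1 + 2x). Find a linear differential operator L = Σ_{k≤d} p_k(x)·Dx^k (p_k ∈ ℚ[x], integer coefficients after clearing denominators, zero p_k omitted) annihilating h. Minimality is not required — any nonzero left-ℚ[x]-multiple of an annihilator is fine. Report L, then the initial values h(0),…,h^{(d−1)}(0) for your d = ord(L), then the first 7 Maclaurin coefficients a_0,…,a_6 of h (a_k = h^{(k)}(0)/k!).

L = (4 + 136·x)·Dx + (1 + 4·x + 68·x^2)·Dx^2  (order 2).
h: a_k = 0, 8, -16, -416/3, 960, 12928/5, -156416/3, …
ICs: h(0) = 0, h′(0) = 8.

f: a_k = 0, 4, 0, -64/3, 0, 1024/5, 0, …
h₀=f(r): pull back L_f along r ⇒ L₀.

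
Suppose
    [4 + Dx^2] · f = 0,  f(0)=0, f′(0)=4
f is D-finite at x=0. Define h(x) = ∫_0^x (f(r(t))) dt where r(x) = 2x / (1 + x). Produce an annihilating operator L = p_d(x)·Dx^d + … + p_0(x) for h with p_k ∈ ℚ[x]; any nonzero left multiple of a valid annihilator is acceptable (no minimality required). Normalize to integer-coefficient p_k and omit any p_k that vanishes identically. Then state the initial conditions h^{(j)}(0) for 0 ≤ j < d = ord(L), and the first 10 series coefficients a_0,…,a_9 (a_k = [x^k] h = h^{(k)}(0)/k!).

L = 16·Dx + (2 + 6·x + 6·x^2 + 2·x^3)·Dx^2 + (1 + 4·x + 6·x^2 + 4·x^3 + x^4)·Dx^3  (order 3).
h: a_k = 0, 0, 4, -8/3, -10/3, 56/5, -772/45, 120/7, -2461/315, -5032/405, …
ICs: h(0) = 0, h′(0) = 0, h′′(0) = 8.

f: a_k = 0, 4, 0, -8/3, 0, 8/15, 0, -16/315, 0, 8/2835, …
Substitute x→r, Dx→(1/r')Dx; clear ⇒ L₀.
h=∫₀ˣh₀: take L = L₀·Dx.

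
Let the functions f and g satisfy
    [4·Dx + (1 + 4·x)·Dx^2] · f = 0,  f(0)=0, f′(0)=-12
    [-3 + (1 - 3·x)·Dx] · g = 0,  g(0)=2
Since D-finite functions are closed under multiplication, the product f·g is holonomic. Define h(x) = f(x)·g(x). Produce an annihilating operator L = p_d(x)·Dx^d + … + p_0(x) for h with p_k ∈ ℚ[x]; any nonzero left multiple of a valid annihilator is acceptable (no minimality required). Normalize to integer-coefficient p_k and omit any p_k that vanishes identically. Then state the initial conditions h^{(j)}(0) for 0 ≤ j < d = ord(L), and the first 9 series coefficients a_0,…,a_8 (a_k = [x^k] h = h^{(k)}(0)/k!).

L = 12 + (2 + 36·x)·Dx + (-1 - x + 12·x^2)·Dx^2  (order 2).
h: a_k = 0, -24, -24, -200, -216, -9384/5, -7672/5, -652632/35, -237576/35, …
ICs: h(0) = 0, h′(0) = -24.

f: a_k = 0, -12, 24, -64, 192, -3072/5, 2048, -49152/7, 24576, …
g: a_k = 2, 6, 18, 54, 162, 486, 1458, 4374, 13122, …
h₀=f·g: eliminate ⇒ L₀, order ≤ 2·1.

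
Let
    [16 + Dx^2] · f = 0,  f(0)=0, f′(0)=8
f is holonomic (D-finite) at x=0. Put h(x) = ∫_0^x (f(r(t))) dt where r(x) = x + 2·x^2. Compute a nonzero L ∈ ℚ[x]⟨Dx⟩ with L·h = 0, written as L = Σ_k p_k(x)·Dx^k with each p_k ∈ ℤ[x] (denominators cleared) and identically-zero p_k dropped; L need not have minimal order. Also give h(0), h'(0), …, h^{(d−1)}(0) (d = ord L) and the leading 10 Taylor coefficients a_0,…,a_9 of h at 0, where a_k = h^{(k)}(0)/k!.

f: a_k = 0, 8, 0, -64/3, 0, 256/15, 0, -2048/315, 0, 4096/2835, …
h₀=f(r): pull back L_f along r ⇒ L₀.
∫: right-multiply L₀ by Dx.
L = (16 + 192·x + 768·x^2 + 1024·x^3)·Dx - 4·Dx^2 + (1 + 4·x)·Dx^3  (order 3).
h: a_k = 0, 0, 4, 16/3, -16/3, -128/5, -1792/45, 0, 26624/315, 57344/405, …
ICs: h(0) = 0, h′(0) = 0, h′′(0) = 8.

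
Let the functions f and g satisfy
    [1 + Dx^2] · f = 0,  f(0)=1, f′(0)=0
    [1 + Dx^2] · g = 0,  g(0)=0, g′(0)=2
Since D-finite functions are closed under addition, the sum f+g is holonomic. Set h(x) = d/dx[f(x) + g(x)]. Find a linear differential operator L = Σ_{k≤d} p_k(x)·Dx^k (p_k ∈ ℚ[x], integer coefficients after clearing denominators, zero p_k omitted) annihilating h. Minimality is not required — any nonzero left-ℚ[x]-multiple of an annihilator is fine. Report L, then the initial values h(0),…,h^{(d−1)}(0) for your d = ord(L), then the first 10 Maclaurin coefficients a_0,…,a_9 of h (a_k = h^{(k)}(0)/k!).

L = 1 + Dx^2  (order 2).
h: a_k = 2, -1, -1, 1/6, 1/12, -1/120, -1/360, 1/5040, 1/20160, -1/362880, …
ICs: h(0) = 2, h′(0) = -1.

f: a_k = 1, 0, -1/2, 0, 1/24, 0, -1/720, 0, 1/40320, 0, …
g: a_k = 0, 2, 0, -1/3, 0, 1/60, 0, -1/2520, 0, 1/181440, …
f+g: L₀ = lclm(L_f,L_g), ord ≤ 2+2.
Derive L from L₀ (diff closure).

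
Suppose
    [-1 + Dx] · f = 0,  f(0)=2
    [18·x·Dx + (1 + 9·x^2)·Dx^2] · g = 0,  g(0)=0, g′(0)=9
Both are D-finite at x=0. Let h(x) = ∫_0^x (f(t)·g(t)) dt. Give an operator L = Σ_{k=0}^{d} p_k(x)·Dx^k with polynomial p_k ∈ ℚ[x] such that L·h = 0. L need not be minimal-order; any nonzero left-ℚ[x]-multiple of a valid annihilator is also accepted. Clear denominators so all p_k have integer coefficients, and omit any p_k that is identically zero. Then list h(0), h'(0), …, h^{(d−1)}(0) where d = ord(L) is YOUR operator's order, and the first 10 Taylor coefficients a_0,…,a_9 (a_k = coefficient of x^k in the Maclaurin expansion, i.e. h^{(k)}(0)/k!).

L = (1 - 18·x + 9·x^2)·Dx + (-2 + 18·x - 18·x^2)·Dx^2 + (1 + 9·x^2)·Dx^3  (order 3).
h: a_k = 0, 0, 9, 6, -45/4, -51/5, 1769/40, 1131/28, -484679/2240, -511397/2520, …
ICs: h(0) = 0, h′(0) = 0, h′′(0) = 18.

f: a_k = 2, 2, 1, 1/3, 1/12, 1/60, 1/360, 1/2520, 1/20160, 1/181440, …
g: a_k = 0, 9, 0, -27, 0, 729/5, 0, -6561/7, 0, 6561, …
Product ⇒ symmetric product L₀, ord ≤ 2.
Integrate: L := L₀·Dx.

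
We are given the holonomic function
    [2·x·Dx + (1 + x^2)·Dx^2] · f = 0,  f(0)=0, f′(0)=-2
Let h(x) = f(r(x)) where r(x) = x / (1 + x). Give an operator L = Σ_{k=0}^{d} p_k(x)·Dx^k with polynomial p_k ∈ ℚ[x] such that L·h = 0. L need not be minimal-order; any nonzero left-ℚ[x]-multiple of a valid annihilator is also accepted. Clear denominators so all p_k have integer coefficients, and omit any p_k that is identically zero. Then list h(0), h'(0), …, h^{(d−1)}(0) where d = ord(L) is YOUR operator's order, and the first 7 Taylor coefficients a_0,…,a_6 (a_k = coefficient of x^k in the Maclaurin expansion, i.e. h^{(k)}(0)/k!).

L = (2 + 4·x)·Dx + (1 + 2·x + 2·x^2)·Dx^2  (order 2).
h: a_k = 0, -2, 2, -4/3, 0, 8/5, -8/3, …
ICs: h(0) = 0, h′(0) = -2.

f: a_k = 0, -2, 0, 2/3, 0, -2/5, 0, …
f∘r: x↦r, Dx↦Dx/r' in L_f ⇒ L₀.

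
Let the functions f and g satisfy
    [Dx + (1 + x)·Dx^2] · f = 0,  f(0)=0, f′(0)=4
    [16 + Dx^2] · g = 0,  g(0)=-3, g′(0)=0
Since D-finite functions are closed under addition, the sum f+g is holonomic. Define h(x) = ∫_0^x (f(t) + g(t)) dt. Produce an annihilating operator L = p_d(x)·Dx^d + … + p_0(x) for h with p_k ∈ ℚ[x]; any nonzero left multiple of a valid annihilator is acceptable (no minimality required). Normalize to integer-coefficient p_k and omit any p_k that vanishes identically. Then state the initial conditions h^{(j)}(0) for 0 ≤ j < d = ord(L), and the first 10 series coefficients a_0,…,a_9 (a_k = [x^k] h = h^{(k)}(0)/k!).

L = (176 + 256·x + 128·x^2)·Dx^2 + (144 + 400·x + 384·x^2 + 128·x^3)·Dx^3 + (11 + 16·x + 8·x^2)·Dx^4 + (9 + 25·x + 24·x^2 + 8·x^3)·Dx^5  (order 5).
h: a_k = 0, -3, 2, 22/3, 1/3, -33/5, 2/15, 82/35, 1/14, -1129/1890, …
ICs: h(0) = 0, h′(0) = -3, h′′(0) = 4, h′′′(0) = 44, h′′′′(0) = 8.

f: a_k = 0, 4, -2, 4/3, -1, 4/5, -2/3, 4/7, -1/2, 4/9, …
g: a_k = -3, 0, 24, 0, -32, 0, 256/15, 0, -512/105, 0, …
f+g: L₀ = lclm(L_f,L_g), ord ≤ 2+2.
Integrate: L := L₀·Dx.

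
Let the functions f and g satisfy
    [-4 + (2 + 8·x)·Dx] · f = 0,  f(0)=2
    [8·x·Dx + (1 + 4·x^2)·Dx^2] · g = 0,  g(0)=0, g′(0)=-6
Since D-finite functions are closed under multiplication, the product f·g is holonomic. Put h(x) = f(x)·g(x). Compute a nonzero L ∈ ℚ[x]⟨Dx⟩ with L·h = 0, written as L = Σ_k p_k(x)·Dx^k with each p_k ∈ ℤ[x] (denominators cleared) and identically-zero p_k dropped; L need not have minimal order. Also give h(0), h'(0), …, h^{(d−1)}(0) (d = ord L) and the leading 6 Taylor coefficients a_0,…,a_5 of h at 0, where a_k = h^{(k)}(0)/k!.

f: a_k = 2, 4, -4, 8, -20, 56, …
g: a_k = 0, -6, 0, 8, 0, -96/5, …
L₀ := L_f ⊗_s L_g (sym. prod.), ord ≤ 2.
L = (12 - 16·x - 16·x^2) + (-4 - 8·x + 48·x^2 + 64·x^3)·Dx + (1 + 8·x + 20·x^2 + 32·x^3 + 64·x^4)·Dx^2  (order 2).
h: a_k = 0, -12, -24, 40, -16, 248/5, …
ICs: h(0) = 0, h′(0) = -12.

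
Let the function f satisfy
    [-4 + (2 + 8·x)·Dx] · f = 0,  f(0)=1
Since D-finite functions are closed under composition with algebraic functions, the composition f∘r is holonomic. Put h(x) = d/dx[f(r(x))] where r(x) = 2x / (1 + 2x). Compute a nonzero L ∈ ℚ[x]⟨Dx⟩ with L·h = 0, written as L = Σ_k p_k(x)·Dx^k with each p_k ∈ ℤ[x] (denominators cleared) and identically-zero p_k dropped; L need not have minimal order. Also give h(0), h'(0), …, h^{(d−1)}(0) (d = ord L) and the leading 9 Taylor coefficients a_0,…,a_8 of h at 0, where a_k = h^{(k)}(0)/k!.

f: a_k = 1, 2, -2, 4, -10, 28, -84, 264, -858, …
h₀=f(r): pull back L_f along r ⇒ L₀.
h₀' ⇒ L via d/dx closure of L₀.
L = (-8 - 40·x) + (-1 - 12·x - 20·x^2)·Dx  (order 1).
h: a_k = 4, -32, 240, -1920, 16320, -144384, 1309952, -12083200, 112757760, …
ICs: h(0) = 4.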